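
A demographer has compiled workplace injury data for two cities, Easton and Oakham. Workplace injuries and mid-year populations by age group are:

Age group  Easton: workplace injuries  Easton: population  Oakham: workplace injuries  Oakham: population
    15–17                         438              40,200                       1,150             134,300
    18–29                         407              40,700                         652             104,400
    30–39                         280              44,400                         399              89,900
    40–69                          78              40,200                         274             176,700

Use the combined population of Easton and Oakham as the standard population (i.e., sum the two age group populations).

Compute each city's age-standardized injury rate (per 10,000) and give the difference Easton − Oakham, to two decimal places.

Age-specific rates per 10,000 for Easton: 108.96, 100.00, 63.06, 19.40.
For Oakham: 85.63, 62.45, 44.38, 15.51.
Combined standard total = 670,800; weights = 0.2601, 0.2163, 0.2002, 0.3233.
Easton: 0.2601×108.96 + 0.2163×100.00 + 0.2002×63.06 + 0.3233×19.40 = 68.8738 per 10,000.
Oakham: 0.2601×85.63 + 0.2163×62.45 + 0.2002×44.38 + 0.3233×15.51 = 49.6840 per 10,000.
Difference = 68.8738 − 49.6840 = 19.1898.

19.19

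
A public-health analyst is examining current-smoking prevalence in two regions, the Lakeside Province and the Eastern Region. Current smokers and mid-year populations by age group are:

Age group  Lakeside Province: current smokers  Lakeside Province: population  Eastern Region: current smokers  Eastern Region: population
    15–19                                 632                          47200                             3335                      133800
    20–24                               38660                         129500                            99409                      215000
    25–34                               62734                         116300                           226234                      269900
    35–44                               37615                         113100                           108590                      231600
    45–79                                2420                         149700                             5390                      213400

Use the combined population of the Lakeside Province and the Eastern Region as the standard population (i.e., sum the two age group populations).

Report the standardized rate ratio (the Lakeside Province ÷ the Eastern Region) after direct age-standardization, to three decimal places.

0.659

Age-specific rates per 1000 for the Lakeside Province: 13.390, 298.533, 539.415, 332.582, 16.166.
For the Eastern Region: 24.925, 462.367, 838.214, 468.869, 25.258.
Combined standard total = 1619500; weights = 0.1118, 0.2127, 0.2385, 0.2128, 0.2242.
The Lakeside Province: 0.1118×13.390 + 0.2127×298.533 + 0.2385×539.415 + 0.2128×332.582 + 0.2242×16.166 = 268.0463 per 1000.
The Eastern Region: 0.1118×24.925 + 0.2127×462.367 + 0.2385×838.214 + 0.2128×468.869 + 0.2242×25.258 = 406.4869 per 1000.
Ratio = 268.0463 ÷ 406.4869 = 0.65942.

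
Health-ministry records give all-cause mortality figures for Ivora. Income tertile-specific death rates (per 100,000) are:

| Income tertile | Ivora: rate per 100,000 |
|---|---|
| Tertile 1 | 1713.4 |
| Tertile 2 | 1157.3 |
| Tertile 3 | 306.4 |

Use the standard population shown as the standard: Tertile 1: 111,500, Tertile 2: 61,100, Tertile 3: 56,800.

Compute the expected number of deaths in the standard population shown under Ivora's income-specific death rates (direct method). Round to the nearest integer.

Expected deaths = Σ (standard pop × income-specific rate ÷ 100,000)
= 111,500×1713.4/100,000 + 61,100×1157.3/100,000 + 56,800×306.4/100,000
= 1910.44 + 707.11 + 174.04 = 2791.59.

2792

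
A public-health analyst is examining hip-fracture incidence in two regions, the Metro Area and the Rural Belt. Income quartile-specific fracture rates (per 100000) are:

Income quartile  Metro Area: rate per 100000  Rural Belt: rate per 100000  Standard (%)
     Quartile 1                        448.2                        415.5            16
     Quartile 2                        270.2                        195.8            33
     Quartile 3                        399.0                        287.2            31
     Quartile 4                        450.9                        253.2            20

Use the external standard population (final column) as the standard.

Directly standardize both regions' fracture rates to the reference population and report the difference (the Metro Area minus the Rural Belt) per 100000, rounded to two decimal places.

103.98

Standard weights: 0.16, 0.33, 0.31, 0.20.
The Metro Area: 0.1600×448.2 + 0.3300×270.2 + 0.3100×399.0 + 0.2000×450.9 = 374.7480 per 100000.
The Rural Belt: 0.1600×415.5 + 0.3300×195.8 + 0.3100×287.2 + 0.2000×253.2 = 270.7660 per 100000.
Difference = 374.7480 − 270.7660 = 103.9820.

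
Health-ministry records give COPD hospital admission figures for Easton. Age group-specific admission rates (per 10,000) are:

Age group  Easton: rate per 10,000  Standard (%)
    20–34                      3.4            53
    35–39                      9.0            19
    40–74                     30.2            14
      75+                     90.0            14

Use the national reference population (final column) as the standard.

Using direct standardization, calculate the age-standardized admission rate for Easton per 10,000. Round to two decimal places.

Standard weights: 0.53, 0.19, 0.14, 0.14.
Standardized rate: 0.5300×3.4 + 0.1900×9.0 + 0.1400×30.2 + 0.1400×90.0 = 20.3400 per 10,000.

20.34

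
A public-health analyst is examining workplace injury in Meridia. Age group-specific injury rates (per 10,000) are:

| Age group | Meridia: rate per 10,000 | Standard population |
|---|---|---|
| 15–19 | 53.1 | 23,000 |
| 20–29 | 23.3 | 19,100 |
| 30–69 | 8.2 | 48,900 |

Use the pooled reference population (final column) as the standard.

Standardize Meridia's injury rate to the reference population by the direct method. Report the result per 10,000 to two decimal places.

Standard total = 91,000; weights = 0.2527, 0.2099, 0.5374.
Standardized rate: 0.2527×53.1 + 0.2099×23.3 + 0.5374×8.2 = 22.7177 per 10,000.

22.72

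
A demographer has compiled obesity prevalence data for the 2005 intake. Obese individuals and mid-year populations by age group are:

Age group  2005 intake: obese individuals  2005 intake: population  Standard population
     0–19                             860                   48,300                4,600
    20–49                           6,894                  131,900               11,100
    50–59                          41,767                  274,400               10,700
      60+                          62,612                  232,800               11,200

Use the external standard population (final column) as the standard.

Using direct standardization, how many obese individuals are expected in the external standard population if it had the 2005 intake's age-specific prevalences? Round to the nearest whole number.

Age-specific rates per 1,000 for the 2005 intake: 17.805, 52.267, 152.212, 268.952.
Expected obese individuals = Σ (standard pop × age-specific rate ÷ 1,000)
= 4,600×17.805/1,000 + 11,100×52.267/1,000 + 10,700×152.212/1,000 + 11,200×268.952/1,000
= 81.90 + 580.16 + 1628.67 + 3012.26 = 5303.00.

5303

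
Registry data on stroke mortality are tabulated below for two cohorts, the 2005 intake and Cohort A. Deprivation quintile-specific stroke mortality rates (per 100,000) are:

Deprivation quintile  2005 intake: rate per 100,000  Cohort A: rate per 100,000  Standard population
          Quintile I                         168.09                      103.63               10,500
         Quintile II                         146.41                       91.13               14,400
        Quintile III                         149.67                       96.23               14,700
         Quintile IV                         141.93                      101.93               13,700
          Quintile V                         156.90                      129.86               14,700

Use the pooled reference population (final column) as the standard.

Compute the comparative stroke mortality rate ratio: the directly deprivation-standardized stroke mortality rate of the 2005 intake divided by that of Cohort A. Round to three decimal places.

Standard total = 68,000; weights = 0.1544, 0.2118, 0.2162, 0.2015, 0.2162.
The 2005 intake: 0.1544×168.09 + 0.2118×146.41 + 0.2162×149.67 + 0.2015×141.93 + 0.2162×156.90 = 151.8275 per 100,000.
Cohort A: 0.1544×103.63 + 0.2118×91.13 + 0.2162×96.23 + 0.2015×101.93 + 0.2162×129.86 = 104.7110 per 100,000.
Ratio = 151.8275 ÷ 104.7110 = 1.44997.

1.450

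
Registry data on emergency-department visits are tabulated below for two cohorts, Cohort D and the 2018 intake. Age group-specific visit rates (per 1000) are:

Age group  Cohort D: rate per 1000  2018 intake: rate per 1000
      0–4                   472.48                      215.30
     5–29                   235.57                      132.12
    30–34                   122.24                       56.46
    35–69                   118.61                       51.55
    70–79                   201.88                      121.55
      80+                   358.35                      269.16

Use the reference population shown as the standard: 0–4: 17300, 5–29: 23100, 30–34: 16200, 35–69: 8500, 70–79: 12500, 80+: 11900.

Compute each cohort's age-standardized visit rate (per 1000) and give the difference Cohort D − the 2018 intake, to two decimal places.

Standard total = 89500; weights = 0.1933, 0.2581, 0.1810, 0.0950, 0.1397, 0.1330.
Cohort D: 0.1933×472.48 + 0.2581×235.57 + 0.1810×122.24 + 0.0950×118.61 + 0.1397×201.88 + 0.1330×358.35 = 261.3621 per 1000.
The 2018 intake: 0.1933×215.30 + 0.2581×132.12 + 0.1810×56.46 + 0.0950×51.55 + 0.1397×121.55 + 0.1330×269.16 = 143.5963 per 1000.
Difference = 261.3621 − 143.5963 = 117.7658.

117.77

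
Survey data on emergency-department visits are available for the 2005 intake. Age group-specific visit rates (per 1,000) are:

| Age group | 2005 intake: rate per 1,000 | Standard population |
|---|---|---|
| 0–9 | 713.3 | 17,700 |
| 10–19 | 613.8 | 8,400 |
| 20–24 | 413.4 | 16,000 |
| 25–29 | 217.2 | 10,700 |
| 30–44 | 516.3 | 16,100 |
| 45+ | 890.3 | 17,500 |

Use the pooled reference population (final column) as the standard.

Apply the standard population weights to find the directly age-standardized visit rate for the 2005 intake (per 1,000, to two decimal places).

585.79

Standard total = 86,400; weights = 0.2049, 0.0972, 0.1852, 0.1238, 0.1863, 0.2025.
Standardized rate: 0.2049×713.3 + 0.0972×613.8 + 0.1852×413.4 + 0.1238×217.2 + 0.1863×516.3 + 0.2025×890.3 = 585.7922 per 1,000.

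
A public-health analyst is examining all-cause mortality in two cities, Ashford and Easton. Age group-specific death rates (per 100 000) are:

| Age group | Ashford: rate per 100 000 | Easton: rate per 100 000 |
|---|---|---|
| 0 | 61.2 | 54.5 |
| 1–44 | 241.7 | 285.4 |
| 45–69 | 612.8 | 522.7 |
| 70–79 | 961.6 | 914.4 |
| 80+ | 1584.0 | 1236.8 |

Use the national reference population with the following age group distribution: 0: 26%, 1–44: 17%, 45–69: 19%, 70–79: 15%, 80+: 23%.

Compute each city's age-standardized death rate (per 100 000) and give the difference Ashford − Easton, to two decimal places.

Standard weights: 0.26, 0.17, 0.19, 0.15, 0.23.
Ashford: 0.2600×61.2 + 0.1700×241.7 + 0.1900×612.8 + 0.1500×961.6 + 0.2300×1584.0 = 681.9930 per 100 000.
Easton: 0.2600×54.5 + 0.1700×285.4 + 0.1900×522.7 + 0.1500×914.4 + 0.2300×1236.8 = 583.6250 per 100 000.
Difference = 681.9930 − 583.6250 = 98.3680.

98.37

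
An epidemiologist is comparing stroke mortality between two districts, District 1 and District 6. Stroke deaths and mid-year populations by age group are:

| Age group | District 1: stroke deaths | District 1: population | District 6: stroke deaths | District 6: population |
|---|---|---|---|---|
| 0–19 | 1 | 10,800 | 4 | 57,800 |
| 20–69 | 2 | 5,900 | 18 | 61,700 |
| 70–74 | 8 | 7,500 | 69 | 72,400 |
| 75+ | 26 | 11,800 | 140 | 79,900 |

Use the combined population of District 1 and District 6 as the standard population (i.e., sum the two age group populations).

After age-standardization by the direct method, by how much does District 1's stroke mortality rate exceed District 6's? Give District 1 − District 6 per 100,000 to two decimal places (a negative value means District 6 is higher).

17.95

Age-specific rates per 100,000 for District 1: 9.26, 33.90, 106.67, 220.34.
For District 6: 6.92, 29.17, 95.30, 175.22.
Combined standard total = 307,800; weights = 0.2229, 0.2196, 0.2596, 0.2979.
District 1: 0.2229×9.26 + 0.2196×33.90 + 0.2596×106.67 + 0.2979×220.34 = 102.8410 per 100,000.
District 6: 0.2229×6.92 + 0.2196×29.17 + 0.2596×95.30 + 0.2979×175.22 = 84.8903 per 100,000.
Difference = 102.8410 − 84.8903 = 17.9507.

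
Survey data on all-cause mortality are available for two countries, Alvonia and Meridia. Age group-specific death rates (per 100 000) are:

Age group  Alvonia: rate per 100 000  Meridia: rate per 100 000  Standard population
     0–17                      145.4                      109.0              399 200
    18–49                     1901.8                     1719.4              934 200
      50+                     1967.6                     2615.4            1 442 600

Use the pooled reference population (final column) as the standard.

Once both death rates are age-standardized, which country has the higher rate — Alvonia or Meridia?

Meridia

Standard total = 2 776 000; weights = 0.1438, 0.3365, 0.5197.
Alvonia: 0.1438×145.4 + 0.3365×1901.8 + 0.5197×1967.6 = 1683.4168 per 100 000.
Meridia: 0.1438×109.0 + 0.3365×1719.4 + 0.5197×2615.4 = 1953.4410 per 100 000.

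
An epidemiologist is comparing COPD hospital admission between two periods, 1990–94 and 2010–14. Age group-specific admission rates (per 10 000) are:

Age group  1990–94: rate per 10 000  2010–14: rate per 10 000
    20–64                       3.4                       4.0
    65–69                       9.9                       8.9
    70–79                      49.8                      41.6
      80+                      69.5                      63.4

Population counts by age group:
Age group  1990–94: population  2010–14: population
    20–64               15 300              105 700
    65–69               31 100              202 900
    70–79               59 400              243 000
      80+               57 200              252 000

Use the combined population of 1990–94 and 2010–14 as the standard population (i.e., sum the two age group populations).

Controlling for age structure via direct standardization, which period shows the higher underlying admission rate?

Combined standard total = 966 600; weights = 0.1252, 0.2421, 0.3128, 0.3199.
1990–94: 0.1252×3.4 + 0.2421×9.9 + 0.3128×49.8 + 0.3199×69.5 = 40.6341 per 10 000.
2010–14: 0.1252×4.0 + 0.2421×8.9 + 0.3128×41.6 + 0.3199×63.4 = 35.9505 per 10 000.

1990–94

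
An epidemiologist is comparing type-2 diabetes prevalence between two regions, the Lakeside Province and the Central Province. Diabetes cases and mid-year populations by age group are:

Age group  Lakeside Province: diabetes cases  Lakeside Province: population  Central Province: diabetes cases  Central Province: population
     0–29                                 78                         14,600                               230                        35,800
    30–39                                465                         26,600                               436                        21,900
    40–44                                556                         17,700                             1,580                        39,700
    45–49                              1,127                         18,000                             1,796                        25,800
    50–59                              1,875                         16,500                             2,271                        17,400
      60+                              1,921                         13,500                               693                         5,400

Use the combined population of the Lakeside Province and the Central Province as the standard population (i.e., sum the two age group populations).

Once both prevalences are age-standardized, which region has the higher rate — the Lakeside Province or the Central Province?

Central Province

Age-specific rates per 1,000 for the Lakeside Province: 5.342, 17.481, 31.412, 62.611, 113.636, 142.296.
For the Central Province: 6.425, 19.909, 39.798, 69.612, 130.517, 128.333.
Combined standard total = 252,900; weights = 0.1993, 0.1918, 0.2270, 0.1732, 0.1340, 0.0747.
The Lakeside Province: 0.1993×5.342 + 0.1918×17.481 + 0.2270×31.412 + 0.1732×62.611 + 0.1340×113.636 + 0.0747×142.296 = 48.2571 per 1,000.
The Central Province: 0.1993×6.425 + 0.1918×19.909 + 0.2270×39.798 + 0.1732×69.612 + 0.1340×130.517 + 0.0747×128.333 = 53.2735 per 1,000.
The crude rates (56.33 vs 47.99) would put the Lakeside Province higher, but that reflects its age composition; once standardized to a common age structure, the Central Province has the higher underlying rate.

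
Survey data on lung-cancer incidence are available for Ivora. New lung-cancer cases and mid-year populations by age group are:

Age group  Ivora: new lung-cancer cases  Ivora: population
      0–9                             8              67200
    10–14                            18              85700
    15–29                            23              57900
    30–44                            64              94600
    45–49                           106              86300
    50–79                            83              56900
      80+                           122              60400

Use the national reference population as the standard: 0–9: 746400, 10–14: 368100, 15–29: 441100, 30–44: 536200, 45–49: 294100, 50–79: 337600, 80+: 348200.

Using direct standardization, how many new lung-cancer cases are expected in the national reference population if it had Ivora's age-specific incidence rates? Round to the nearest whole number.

Age-specific rates per 100000 for Ivora: 11.90, 21.00, 39.72, 67.65, 122.83, 145.87, 201.99.
Expected new lung-cancer cases = Σ (standard pop × age-specific rate ÷ 100000)
= 746400×11.90/100000 + 368100×21.00/100000 + 441100×39.72/100000 + 536200×67.65/100000 + 294100×122.83/100000 + 337600×145.87/100000 + 348200×201.99/100000
= 88.86 + 77.31 + 175.22 + 362.76 + 361.24 + 492.46 + 703.32 = 2261.16.

2261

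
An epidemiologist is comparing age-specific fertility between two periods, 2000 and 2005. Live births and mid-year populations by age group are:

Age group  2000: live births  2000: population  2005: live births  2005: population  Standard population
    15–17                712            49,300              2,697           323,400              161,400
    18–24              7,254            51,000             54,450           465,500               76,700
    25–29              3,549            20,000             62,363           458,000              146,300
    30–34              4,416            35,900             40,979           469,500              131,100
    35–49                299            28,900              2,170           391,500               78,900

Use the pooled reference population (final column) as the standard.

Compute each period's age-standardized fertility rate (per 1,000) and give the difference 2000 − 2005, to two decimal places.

Age-specific rates per 1,000 for 2000: 14.442, 142.235, 177.450, 123.008, 10.346.
For 2005: 8.340, 116.971, 136.164, 87.282, 5.543.
Standard total = 594,400; weights = 0.2715, 0.1290, 0.2461, 0.2206, 0.1327.
2000: 0.2715×14.442 + 0.1290×142.235 + 0.2461×177.450 + 0.2206×123.008 + 0.1327×10.346 = 94.4550 per 1,000.
2005: 0.2715×8.340 + 0.1290×116.971 + 0.2461×136.164 + 0.2206×87.282 + 0.1327×5.543 = 70.8588 per 1,000.
Difference = 94.4550 − 70.8588 = 23.5962.

23.60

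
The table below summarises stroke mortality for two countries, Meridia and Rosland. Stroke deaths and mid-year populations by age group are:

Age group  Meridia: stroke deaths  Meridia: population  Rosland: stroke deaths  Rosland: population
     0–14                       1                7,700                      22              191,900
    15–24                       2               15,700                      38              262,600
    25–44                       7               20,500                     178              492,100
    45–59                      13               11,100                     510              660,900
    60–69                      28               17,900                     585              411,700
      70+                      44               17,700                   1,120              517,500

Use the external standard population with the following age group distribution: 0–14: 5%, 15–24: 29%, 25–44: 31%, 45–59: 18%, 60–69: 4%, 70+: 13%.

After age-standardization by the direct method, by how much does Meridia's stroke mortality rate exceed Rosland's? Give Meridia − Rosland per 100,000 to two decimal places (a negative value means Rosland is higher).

10.89

Age-specific rates per 100,000 for Meridia: 12.99, 12.74, 34.15, 117.12, 156.42, 248.59.
For Rosland: 11.46, 14.47, 36.17, 77.17, 142.09, 216.43.
Standard weights: 0.05, 0.29, 0.31, 0.18, 0.04, 0.13.
Meridia: 0.0500×12.99 + 0.2900×12.74 + 0.3100×34.15 + 0.1800×117.12 + 0.0400×156.42 + 0.1300×248.59 = 74.5834 per 100,000.
Rosland: 0.0500×11.46 + 0.2900×14.47 + 0.3100×36.17 + 0.1800×77.17 + 0.0400×142.09 + 0.1300×216.43 = 63.6920 per 100,000.
Difference = 74.5834 − 63.6920 = 10.8914.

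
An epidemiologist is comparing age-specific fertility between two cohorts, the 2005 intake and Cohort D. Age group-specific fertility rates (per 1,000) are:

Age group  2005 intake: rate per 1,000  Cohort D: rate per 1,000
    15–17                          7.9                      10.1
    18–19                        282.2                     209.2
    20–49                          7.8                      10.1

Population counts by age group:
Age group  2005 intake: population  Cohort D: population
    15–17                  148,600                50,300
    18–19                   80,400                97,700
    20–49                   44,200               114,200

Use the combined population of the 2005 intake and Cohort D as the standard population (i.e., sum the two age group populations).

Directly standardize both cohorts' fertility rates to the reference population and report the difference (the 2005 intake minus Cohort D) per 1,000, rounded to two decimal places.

22.79

Combined standard total = 535,400; weights = 0.3715, 0.3326, 0.2959.
The 2005 intake: 0.3715×7.9 + 0.3326×282.2 + 0.2959×7.8 = 99.1159 per 1,000.
Cohort D: 0.3715×10.1 + 0.3326×209.2 + 0.2959×10.1 = 76.3303 per 1,000.
Difference = 99.1159 − 76.3303 = 22.7856.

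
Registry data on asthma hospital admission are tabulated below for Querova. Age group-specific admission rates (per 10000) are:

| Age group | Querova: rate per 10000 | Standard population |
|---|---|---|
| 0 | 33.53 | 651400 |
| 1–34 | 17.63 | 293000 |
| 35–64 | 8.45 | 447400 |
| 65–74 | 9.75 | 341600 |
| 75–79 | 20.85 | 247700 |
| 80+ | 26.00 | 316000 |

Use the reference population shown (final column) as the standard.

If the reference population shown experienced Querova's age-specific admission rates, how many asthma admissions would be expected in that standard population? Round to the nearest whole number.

4750

Expected asthma admissions = Σ (standard pop × age-specific rate ÷ 10000)
= 651400×33.53/10000 + 293000×17.63/10000 + 447400×8.45/10000 + 341600×9.75/10000 + 247700×20.85/10000 + 316000×26.00/10000
= 2184.14 + 516.56 + 378.05 + 333.06 + 516.45 + 821.60 = 4749.87.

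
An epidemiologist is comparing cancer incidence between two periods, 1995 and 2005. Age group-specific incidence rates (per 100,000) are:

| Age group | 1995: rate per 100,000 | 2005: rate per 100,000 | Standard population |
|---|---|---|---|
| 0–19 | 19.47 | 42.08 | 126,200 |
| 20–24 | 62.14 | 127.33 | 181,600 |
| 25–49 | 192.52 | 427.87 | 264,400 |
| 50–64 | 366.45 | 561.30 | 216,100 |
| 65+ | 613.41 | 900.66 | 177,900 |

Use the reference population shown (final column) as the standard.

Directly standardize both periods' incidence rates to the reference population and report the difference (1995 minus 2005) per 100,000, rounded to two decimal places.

-176.08

Standard total = 966,200; weights = 0.1306, 0.1880, 0.2736, 0.2237, 0.1841.
1995: 0.1306×19.47 + 0.1880×62.14 + 0.2736×192.52 + 0.2237×366.45 + 0.1841×613.41 = 261.8086 per 100,000.
2005: 0.1306×42.08 + 0.1880×127.33 + 0.2736×427.87 + 0.2237×561.30 + 0.1841×900.66 = 437.8874 per 100,000.
Difference = 261.8086 − 437.8874 = -176.0787.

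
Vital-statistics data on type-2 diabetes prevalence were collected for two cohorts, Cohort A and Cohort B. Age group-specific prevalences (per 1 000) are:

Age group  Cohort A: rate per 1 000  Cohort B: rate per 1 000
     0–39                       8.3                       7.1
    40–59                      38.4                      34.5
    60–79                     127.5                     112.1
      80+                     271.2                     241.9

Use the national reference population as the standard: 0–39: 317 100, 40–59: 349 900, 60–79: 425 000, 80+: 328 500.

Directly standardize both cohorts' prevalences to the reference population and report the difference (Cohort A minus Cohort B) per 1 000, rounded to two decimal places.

Standard total = 1 420 500; weights = 0.2232, 0.2463, 0.2992, 0.2313.
Cohort A: 0.2232×8.3 + 0.2463×38.4 + 0.2992×127.5 + 0.2313×271.2 = 112.1751 per 1 000.
Cohort B: 0.2232×7.1 + 0.2463×34.5 + 0.2992×112.1 + 0.2313×241.9 = 99.5633 per 1 000.
Difference = 112.1751 − 99.5633 = 12.6119.

12.61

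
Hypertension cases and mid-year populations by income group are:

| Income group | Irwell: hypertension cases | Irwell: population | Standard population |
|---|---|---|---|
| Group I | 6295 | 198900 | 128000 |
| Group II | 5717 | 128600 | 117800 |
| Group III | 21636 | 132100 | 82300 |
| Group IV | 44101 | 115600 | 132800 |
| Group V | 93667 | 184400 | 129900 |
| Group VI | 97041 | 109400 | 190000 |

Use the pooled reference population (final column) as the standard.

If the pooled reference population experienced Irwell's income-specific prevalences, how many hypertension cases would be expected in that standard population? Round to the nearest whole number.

307949

Income-specific rates per 1000 for Irwell: 31.649, 44.456, 163.785, 381.497, 507.956, 887.029.
Expected hypertension cases = Σ (standard pop × income-specific rate ÷ 1000)
= 128000×31.649/1000 + 117800×44.456/1000 + 82300×163.785/1000 + 132800×381.497/1000 + 129900×507.956/1000 + 190000×887.029/1000
= 4051.08 + 5236.88 + 13479.51 + 50662.74 + 65983.42 + 168535.56 = 307949.19.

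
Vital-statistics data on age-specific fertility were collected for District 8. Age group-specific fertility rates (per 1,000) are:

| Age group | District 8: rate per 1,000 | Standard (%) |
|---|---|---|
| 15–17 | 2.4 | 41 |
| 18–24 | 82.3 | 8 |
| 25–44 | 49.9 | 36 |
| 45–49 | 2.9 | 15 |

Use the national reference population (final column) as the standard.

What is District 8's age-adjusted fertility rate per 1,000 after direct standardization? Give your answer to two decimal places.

25.97

Standard weights: 0.41, 0.08, 0.36, 0.15.
Standardized rate: 0.4100×2.4 + 0.0800×82.3 + 0.3600×49.9 + 0.1500×2.9 = 25.9670 per 1,000.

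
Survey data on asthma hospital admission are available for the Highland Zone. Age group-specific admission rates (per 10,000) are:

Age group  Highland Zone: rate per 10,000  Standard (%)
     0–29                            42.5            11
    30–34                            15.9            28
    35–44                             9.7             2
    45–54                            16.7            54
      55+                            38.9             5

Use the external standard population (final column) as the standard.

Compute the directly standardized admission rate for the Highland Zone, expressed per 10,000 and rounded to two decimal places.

20.28

Standard weights: 0.11, 0.28, 0.02, 0.54, 0.05.
Standardized rate: 0.1100×42.5 + 0.2800×15.9 + 0.0200×9.7 + 0.5400×16.7 + 0.0500×38.9 = 20.2840 per 10,000.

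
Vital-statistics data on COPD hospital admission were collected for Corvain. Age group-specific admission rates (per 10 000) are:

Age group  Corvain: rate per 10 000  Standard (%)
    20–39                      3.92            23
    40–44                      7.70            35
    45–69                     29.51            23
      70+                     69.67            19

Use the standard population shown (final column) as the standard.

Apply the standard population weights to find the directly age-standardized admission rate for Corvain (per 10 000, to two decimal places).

23.62

Standard weights: 0.23, 0.35, 0.23, 0.19.
Standardized rate: 0.2300×3.92 + 0.3500×7.70 + 0.2300×29.51 + 0.1900×69.67 = 23.6212 per 10 000.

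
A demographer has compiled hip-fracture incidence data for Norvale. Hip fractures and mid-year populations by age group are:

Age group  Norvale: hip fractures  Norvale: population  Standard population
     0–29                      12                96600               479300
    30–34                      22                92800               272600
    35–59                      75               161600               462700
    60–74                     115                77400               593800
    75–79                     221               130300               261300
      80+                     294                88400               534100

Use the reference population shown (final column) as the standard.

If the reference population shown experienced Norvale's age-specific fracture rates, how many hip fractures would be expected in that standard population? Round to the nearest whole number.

3441

Age-specific rates per 100000 for Norvale: 12.42, 23.71, 46.41, 148.58, 169.61, 332.58.
Expected hip fractures = Σ (standard pop × age-specific rate ÷ 100000)
= 479300×12.42/100000 + 272600×23.71/100000 + 462700×46.41/100000 + 593800×148.58/100000 + 261300×169.61/100000 + 534100×332.58/100000
= 59.54 + 64.62 + 214.74 + 882.26 + 443.19 + 1776.31 = 3440.66.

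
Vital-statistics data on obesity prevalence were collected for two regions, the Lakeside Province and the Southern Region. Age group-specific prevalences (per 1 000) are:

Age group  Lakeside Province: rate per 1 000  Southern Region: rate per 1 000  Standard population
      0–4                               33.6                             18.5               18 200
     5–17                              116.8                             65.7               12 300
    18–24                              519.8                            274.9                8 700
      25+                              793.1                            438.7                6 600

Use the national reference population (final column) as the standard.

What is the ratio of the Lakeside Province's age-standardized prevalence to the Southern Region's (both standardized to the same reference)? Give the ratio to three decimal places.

Standard total = 45 800; weights = 0.3974, 0.2686, 0.1900, 0.1441.
The Lakeside Province: 0.3974×33.6 + 0.2686×116.8 + 0.1900×519.8 + 0.1441×793.1 = 257.7485 per 1 000.
The Southern Region: 0.3974×18.5 + 0.2686×65.7 + 0.1900×274.9 + 0.1441×438.7 = 140.4336 per 1 000.
Ratio = 257.7485 ÷ 140.4336 = 1.83538.

1.835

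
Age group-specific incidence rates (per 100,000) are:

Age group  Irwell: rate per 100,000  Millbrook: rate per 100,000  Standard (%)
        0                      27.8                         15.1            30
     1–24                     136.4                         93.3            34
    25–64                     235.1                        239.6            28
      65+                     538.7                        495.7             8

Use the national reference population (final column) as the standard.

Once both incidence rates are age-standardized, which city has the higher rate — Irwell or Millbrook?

Irwell

Standard weights: 0.30, 0.34, 0.28, 0.08.
Irwell: 0.3000×27.8 + 0.3400×136.4 + 0.2800×235.1 + 0.0800×538.7 = 163.6400 per 100,000.
Millbrook: 0.3000×15.1 + 0.3400×93.3 + 0.2800×239.6 + 0.0800×495.7 = 142.9960 per 100,000.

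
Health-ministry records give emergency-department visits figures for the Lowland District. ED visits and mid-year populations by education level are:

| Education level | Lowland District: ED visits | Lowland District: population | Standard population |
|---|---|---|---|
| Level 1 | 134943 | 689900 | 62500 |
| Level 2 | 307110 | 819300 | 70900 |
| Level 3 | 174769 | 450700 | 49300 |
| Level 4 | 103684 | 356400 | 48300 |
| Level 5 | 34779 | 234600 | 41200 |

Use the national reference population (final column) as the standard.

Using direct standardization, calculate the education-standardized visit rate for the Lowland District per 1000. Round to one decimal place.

Education-specific rates per 1000 for the Lowland District: 195.598, 374.844, 387.772, 290.920, 148.248.
Standard total = 272200; weights = 0.2296, 0.2605, 0.1811, 0.1774, 0.1514.
Standardized rate: 0.2296×195.598 + 0.2605×374.844 + 0.1811×387.772 + 0.1774×290.920 + 0.1514×148.248 = 286.8398 per 1000.

286.8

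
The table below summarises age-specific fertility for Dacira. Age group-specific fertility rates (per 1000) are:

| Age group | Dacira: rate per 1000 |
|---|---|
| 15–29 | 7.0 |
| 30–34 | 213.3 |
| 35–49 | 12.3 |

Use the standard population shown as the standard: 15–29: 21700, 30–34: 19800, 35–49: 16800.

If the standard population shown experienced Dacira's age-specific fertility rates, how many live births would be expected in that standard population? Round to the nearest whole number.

4582

Expected live births = Σ (standard pop × age-specific rate ÷ 1000)
= 21700×7.0/1000 + 19800×213.3/1000 + 16800×12.3/1000
= 151.90 + 4223.34 + 206.64 = 4581.88.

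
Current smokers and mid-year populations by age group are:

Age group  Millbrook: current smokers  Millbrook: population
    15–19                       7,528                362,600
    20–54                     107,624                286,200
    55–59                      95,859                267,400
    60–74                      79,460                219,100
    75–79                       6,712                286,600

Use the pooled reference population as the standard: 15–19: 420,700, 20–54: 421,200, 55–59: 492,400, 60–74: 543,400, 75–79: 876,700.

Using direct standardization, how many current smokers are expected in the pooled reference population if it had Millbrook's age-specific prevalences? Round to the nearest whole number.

Age-specific rates per 1,000 for Millbrook: 20.761, 376.045, 358.485, 362.665, 23.419.
Expected current smokers = Σ (standard pop × age-specific rate ÷ 1,000)
= 420,700×20.761/1,000 + 421,200×376.045/1,000 + 492,400×358.485/1,000 + 543,400×362.665/1,000 + 876,700×23.419/1,000
= 8734.22 + 158390.04 + 176518.22 + 197072.41 + 20531.79 = 561246.67.

561247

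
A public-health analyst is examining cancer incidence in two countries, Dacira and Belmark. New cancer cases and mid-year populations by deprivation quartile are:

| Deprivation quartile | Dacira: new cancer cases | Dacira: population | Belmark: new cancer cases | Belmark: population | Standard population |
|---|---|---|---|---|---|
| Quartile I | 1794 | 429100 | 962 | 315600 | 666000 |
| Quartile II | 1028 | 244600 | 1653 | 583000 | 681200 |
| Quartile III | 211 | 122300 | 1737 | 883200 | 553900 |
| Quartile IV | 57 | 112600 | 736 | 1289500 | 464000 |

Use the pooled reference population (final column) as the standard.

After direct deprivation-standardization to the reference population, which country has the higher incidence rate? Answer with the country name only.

Dacira

Deprivation-specific rates per 100000 for Dacira: 418.08, 420.28, 172.53, 50.62.
For Belmark: 304.82, 283.53, 196.67, 57.08.
Standard total = 2365100; weights = 0.2816, 0.2880, 0.2342, 0.1962.
Dacira: 0.2816×418.08 + 0.2880×420.28 + 0.2342×172.53 + 0.1962×50.62 = 289.1161 per 100000.
Belmark: 0.2816×304.82 + 0.2880×283.53 + 0.2342×196.67 + 0.1962×57.08 = 224.7559 per 100000.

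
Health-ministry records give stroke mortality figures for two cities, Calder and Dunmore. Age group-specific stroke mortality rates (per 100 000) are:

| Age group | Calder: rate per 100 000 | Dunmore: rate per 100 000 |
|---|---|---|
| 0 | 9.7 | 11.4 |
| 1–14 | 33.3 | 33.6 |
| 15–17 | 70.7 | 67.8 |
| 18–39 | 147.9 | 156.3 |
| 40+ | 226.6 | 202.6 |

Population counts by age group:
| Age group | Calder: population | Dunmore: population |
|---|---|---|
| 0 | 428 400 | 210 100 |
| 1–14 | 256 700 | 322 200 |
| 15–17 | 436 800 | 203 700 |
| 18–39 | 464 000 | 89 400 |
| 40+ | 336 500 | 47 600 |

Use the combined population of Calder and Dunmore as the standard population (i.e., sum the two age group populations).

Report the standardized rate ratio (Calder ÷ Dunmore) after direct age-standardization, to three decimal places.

Combined standard total = 2 795 400; weights = 0.2284, 0.2071, 0.2291, 0.1980, 0.1374.
Calder: 0.2284×9.7 + 0.2071×33.3 + 0.2291×70.7 + 0.1980×147.9 + 0.1374×226.6 = 85.7262 per 100 000.
Dunmore: 0.2284×11.4 + 0.2071×33.6 + 0.2291×67.8 + 0.1980×156.3 + 0.1374×202.6 = 83.8774 per 100 000.
Ratio = 85.7262 ÷ 83.8774 = 1.02204.

1.022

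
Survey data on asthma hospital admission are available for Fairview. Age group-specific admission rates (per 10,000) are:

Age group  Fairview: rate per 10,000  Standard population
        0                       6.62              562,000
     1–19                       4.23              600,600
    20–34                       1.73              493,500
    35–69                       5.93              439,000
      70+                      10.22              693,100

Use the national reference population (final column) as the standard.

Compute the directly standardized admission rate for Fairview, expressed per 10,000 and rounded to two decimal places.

6.03

Standard total = 2,788,200; weights = 0.2016, 0.2154, 0.1770, 0.1574, 0.2486.
Standardized rate: 0.2016×6.62 + 0.2154×4.23 + 0.1770×1.73 + 0.1574×5.93 + 0.2486×10.22 = 6.0259 per 10,000.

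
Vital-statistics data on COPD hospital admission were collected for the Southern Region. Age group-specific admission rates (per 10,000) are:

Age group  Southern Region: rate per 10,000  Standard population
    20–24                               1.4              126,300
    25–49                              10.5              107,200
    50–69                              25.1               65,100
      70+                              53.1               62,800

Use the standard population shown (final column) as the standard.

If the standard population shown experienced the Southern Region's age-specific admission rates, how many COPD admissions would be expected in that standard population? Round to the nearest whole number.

Expected COPD admissions = Σ (standard pop × age-specific rate ÷ 10,000)
= 126,300×1.4/10,000 + 107,200×10.5/10,000 + 65,100×25.1/10,000 + 62,800×53.1/10,000
= 17.68 + 112.56 + 163.40 + 333.47 = 627.11.

627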